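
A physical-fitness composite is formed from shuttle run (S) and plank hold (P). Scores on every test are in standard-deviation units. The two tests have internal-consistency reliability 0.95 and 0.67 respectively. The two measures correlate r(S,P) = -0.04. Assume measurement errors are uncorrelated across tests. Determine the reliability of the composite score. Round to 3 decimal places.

0.802

Var(S+P) = 2 + 2·[(-0.04)] = 2 − 0.08 = 1.92.
Under uncorrelated errors the observed covariances equal the true-score covariances, so only the own-variance terms attenuate.
True-score variance = [0.95 + 0.67] − 0.08 = 1.62 − 0.08 = 1.54.
Reliability = 1.54 / 1.92 = 0.802.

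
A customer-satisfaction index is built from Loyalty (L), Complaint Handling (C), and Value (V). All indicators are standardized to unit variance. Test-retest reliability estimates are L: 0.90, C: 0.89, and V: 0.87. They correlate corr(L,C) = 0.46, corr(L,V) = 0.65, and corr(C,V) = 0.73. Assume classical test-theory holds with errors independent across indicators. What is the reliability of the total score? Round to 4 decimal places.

0.9491

Var(L+C+V) = 3 + 2·[0.46 + 0.65 + 0.73] = 3 + 3.68 = 6.68.
Under uncorrelated errors the observed covariances equal the true-score covariances, so only the own-variance terms attenuate.
True-score variance = [0.90 + 0.89 + 0.87] + 3.68 = 2.66 + 3.68 = 6.34.
Reliability = 6.34 / 6.68 = 0.9491.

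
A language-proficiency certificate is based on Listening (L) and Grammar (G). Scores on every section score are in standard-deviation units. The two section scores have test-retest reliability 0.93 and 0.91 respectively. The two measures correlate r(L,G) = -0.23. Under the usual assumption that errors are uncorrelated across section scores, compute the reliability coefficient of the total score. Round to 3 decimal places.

Var(L+G) = 2 + 2·[(-0.23)] = 2 − 0.46 = 1.54.
With uncorrelated errors the cross-covariances are all true-score covariance, so they carry over unchanged; only the diagonal terms shrink to ρᵢσᵢ².
True-score variance = [0.93 + 0.91] − 0.46 = 1.84 − 0.46 = 1.38.
Reliability = 1.38 / 1.54 = 0.896.

0.896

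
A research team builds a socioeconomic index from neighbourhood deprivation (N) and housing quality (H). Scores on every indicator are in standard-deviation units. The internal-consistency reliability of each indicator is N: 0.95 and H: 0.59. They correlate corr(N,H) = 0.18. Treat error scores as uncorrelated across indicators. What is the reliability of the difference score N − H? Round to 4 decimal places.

0.7195

Var(N−H) = 1 + 1 − 2·0.18 = 2 − 0.36 = 1.64.
Under uncorrelated errors the observed covariances equal the true-score covariances, so only the own-variance terms attenuate.
True-score variance = [0.95 + 0.59] − 0.36 = 1.54 − 0.36 = 1.18.
Reliability = 1.18 / 1.64 = 0.7195.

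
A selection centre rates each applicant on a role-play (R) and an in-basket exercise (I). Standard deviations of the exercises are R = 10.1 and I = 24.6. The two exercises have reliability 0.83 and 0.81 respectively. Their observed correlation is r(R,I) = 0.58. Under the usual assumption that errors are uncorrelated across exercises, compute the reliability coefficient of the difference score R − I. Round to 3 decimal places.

Var(R−I) = 10.1² + 24.6² − 2·10.1·24.6·0.58 = 707.17 − 288.214 = 418.956.
Because errors are independent across components, Cov(Tᵢ,Tⱼ) = Cov(Xᵢ,Xⱼ); the off-diagonal part of the true-score variance is the same as above.
True-score variance = [10.1²·0.83 + 24.6²·0.81] − 288.214 = 574.848 − 288.214 = 286.634.
Reliability = 286.634 / 418.956 = 0.684.

0.684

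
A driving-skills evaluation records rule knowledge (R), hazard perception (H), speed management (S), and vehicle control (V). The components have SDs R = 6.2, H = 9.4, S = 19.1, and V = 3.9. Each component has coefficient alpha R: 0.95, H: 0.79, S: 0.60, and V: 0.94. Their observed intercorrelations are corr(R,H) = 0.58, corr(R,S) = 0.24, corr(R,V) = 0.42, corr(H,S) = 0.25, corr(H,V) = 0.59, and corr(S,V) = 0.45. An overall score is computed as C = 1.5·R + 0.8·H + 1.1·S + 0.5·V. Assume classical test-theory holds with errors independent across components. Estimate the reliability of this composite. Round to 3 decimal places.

Var(C) = 1.5²·6.2² + 0.8²·9.4² + 1.1²·19.1² + 0.5²·3.9² + 2·[1.2·6.2·9.4·0.58 + 1.65·6.2·19.1·0.24 + 0.75·6.2·3.9·0.42 + 0.88·9.4·19.1·0.25 + 0.4·9.4·3.9·0.59 + 0.55·19.1·3.9·0.45] = 588.263 + 323.321 = 911.584.
With uncorrelated errors the cross-covariances are all true-score covariance, so they carry over unchanged; only the diagonal terms shrink to ρᵢσᵢ².
True-score variance = [1.5²·6.2²·0.95 + 0.8²·9.4²·0.79 + 1.1²·19.1²·0.60 + 0.5²·3.9²·0.94] + 323.321 = 395.267 + 323.321 = 718.588.
Reliability = 718.588 / 911.584 = 0.788.

0.788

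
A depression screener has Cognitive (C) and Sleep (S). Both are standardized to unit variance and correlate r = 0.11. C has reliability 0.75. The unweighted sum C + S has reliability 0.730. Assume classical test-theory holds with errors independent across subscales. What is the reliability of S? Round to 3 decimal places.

Var(C+S) = 2 + 2·0.11 = 2.220.
True-score variance = ρ_C + ρ_S + 2·0.11, so 0.730 = (0.75 + ρ_S + 0.22) / 2.220.
ρ_S = 0.730·2.220 − 0.75 − 0.22 = 0.651.

0.651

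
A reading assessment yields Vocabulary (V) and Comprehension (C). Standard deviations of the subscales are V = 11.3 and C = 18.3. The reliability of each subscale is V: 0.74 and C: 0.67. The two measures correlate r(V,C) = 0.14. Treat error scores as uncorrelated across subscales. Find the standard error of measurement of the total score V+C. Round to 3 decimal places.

Var(total) = 462.58 + 57.9012 = 520.481.
True-score variance = 318.867 + 57.9012 = 376.768, so reliability = 0.7239.
Error variance = 520.481 − 376.768 = 143.713; SEM = √143.713 = 11.988.

11.988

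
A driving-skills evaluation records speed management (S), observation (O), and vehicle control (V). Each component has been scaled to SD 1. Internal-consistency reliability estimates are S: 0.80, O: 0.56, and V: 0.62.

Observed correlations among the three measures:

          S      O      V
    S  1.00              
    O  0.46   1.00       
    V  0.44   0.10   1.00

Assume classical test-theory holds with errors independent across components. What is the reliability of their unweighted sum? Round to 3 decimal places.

0.796

Var(S+O+V) = 3 + 2·[0.46 + 0.44 + 0.10] = 3 + 2 = 5.
With uncorrelated errors the cross-covariances are all true-score covariance, so they carry over unchanged; only the diagonal terms shrink to ρᵢσᵢ².
True-score variance = [0.80 + 0.56 + 0.62] + 2 = 1.98 + 2 = 3.98.
Reliability = 3.98 / 5 = 0.796.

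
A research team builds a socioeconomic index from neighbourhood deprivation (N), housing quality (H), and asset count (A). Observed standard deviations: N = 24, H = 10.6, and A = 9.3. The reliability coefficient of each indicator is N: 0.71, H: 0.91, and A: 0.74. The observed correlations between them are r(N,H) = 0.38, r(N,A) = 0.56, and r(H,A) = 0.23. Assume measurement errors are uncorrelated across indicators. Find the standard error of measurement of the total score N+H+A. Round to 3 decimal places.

14.129

Var(total) = 774.85 + 488.675 = 1263.52.
True-score variance = 575.21 + 488.675 = 1063.88, so reliability = 0.8420.
Error variance = 1263.52 − 1063.88 = 199.64; SEM = √199.64 = 14.129.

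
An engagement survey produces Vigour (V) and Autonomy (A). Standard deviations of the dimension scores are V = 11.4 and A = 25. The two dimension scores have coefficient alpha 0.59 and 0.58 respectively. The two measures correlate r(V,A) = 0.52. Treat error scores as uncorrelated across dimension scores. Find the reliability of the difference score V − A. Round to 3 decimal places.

0.311

Var(V−A) = 11.4² + 25² − 2·11.4·25·0.52 = 754.96 − 296.4 = 458.56.
With uncorrelated errors the cross-covariances are all true-score covariance, so they carry over unchanged; only the diagonal terms shrink to ρᵢσᵢ².
True-score variance = [11.4²·0.59 + 25²·0.58] − 296.4 = 439.176 − 296.4 = 142.776.
Reliability = 142.776 / 458.56 = 0.311.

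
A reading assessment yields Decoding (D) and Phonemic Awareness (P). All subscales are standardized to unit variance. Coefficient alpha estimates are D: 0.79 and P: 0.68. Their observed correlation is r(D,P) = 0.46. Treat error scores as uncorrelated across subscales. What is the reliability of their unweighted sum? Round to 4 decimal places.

Var(D+P) = 2 + 2·[0.46] = 2 + 0.92 = 2.92.
Because errors are independent across components, Cov(Tᵢ,Tⱼ) = Cov(Xᵢ,Xⱼ); the off-diagonal part of the true-score variance is the same as above.
True-score variance = [0.79 + 0.68] + 0.92 = 1.47 + 0.92 = 2.39.
Reliability = 2.39 / 2.92 = 0.8185.

0.8185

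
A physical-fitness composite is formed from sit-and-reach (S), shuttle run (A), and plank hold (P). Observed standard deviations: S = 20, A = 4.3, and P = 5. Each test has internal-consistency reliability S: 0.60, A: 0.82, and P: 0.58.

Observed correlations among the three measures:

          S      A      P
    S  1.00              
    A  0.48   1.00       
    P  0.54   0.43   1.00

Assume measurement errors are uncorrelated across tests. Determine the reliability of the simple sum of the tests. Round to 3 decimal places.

0.734

Var(S+A+P) = 20² + 4.3² + 5² + 2·[20·4.3·0.48 + 20·5·0.54 + 4.3·5·0.43] = 443.49 + 209.05 = 652.54.
Because errors are independent across components, Cov(Tᵢ,Tⱼ) = Cov(Xᵢ,Xⱼ); the off-diagonal part of the true-score variance is the same as above.
True-score variance = [20²·0.60 + 4.3²·0.82 + 5²·0.58] + 209.05 = 269.662 + 209.05 = 478.712.
Reliability = 478.712 / 652.54 = 0.734.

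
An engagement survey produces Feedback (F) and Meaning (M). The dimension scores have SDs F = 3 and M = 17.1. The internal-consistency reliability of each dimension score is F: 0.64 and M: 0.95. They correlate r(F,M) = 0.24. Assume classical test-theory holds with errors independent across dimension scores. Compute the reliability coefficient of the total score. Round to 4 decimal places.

Var(F+M) = 3² + 17.1² + 2·[3·17.1·0.24] = 301.41 + 24.624 = 326.034.
Because errors are independent across components, Cov(Tᵢ,Tⱼ) = Cov(Xᵢ,Xⱼ); the off-diagonal part of the true-score variance is the same as above.
True-score variance = [3²·0.64 + 17.1²·0.95] + 24.624 = 283.55 + 24.624 = 308.174.
Reliability = 308.174 / 326.034 = 0.9452.

0.9452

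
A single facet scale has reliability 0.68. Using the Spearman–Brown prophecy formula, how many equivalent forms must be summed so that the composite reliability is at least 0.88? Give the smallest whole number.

4

k ≥ ρ*(1−ρ₁)/(ρ₁(1−ρ*)) = 0.88·0.32 / (0.68·0.12) = 3.451.
Smallest integer k = 4.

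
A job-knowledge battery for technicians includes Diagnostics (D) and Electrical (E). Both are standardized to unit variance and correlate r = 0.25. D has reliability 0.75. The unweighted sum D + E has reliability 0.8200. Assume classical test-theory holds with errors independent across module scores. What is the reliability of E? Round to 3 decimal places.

Var(D+E) = 2 + 2·0.25 = 2.500.
True-score variance = ρ_D + ρ_E + 2·0.25, so 0.8200 = (0.75 + ρ_E + 0.50) / 2.500.
ρ_E = 0.8200·2.500 − 0.75 − 0.50 = 0.800.

0.800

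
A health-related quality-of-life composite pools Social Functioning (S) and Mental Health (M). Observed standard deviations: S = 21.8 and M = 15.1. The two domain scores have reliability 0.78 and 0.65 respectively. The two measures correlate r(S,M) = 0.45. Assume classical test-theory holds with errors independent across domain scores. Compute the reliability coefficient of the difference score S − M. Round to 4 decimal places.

Var(S−M) = 21.8² + 15.1² − 2·21.8·15.1·0.45 = 703.25 − 296.262 = 406.988.
Under uncorrelated errors the observed covariances equal the true-score covariances, so only the own-variance terms attenuate.
True-score variance = [21.8²·0.78 + 15.1²·0.65] − 296.262 = 518.894 − 296.262 = 222.632.
Reliability = 222.632 / 406.988 = 0.5470.

0.5470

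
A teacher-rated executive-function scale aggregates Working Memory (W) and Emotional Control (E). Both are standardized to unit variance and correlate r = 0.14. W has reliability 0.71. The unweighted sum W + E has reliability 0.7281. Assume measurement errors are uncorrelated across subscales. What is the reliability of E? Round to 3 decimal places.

0.670

Var(W+E) = 2 + 2·0.14 = 2.280.
True-score variance = ρ_W + ρ_E + 2·0.14, so 0.7281 = (0.71 + ρ_E + 0.28) / 2.280.
ρ_E = 0.7281·2.280 − 0.71 − 0.28 = 0.670.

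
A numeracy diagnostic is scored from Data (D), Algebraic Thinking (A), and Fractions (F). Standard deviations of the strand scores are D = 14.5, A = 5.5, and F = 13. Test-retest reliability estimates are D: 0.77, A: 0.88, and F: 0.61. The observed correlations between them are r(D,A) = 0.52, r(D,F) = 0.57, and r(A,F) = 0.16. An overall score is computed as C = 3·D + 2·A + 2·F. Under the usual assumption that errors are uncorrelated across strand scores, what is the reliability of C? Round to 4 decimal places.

0.8438

Var(C) = 3²·14.5² + 2²·5.5² + 2²·13² + 2·[6·14.5·5.5·0.52 + 6·14.5·13·0.57 + 4·5.5·13·0.16] = 2689.25 + 1878.5 = 4567.75.
Because errors are independent across components, Cov(Tᵢ,Tⱼ) = Cov(Xᵢ,Xⱼ); the off-diagonal part of the true-score variance is the same as above.
True-score variance = [3²·14.5²·0.77 + 2²·5.5²·0.88 + 2²·13²·0.61] + 1878.5 = 1975.87 + 1878.5 = 3854.37.
Reliability = 3854.37 / 4567.75 = 0.8438.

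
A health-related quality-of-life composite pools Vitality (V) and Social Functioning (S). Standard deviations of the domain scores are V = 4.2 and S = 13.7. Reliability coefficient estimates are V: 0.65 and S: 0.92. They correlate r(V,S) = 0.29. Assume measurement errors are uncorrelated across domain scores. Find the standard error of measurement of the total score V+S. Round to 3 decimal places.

Var(total) = 205.33 + 33.3732 = 238.703.
True-score variance = 184.141 + 33.3732 = 217.514, so reliability = 0.9112.
Error variance = 238.703 − 217.514 = 21.1892; SEM = √21.1892 = 4.603.

4.603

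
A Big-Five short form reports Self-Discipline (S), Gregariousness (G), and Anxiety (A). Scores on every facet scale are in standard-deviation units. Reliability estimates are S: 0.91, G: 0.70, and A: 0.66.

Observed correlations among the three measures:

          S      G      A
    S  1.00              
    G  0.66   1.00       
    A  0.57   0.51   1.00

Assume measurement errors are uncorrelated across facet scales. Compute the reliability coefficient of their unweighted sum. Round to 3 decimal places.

0.887

Var(S+G+A) = 3 + 2·[0.66 + 0.57 + 0.51] = 3 + 3.48 = 6.48.
With uncorrelated errors the cross-covariances are all true-score covariance, so they carry over unchanged; only the diagonal terms shrink to ρᵢσᵢ².
True-score variance = [0.91 + 0.70 + 0.66] + 3.48 = 2.27 + 3.48 = 5.75.
Reliability = 5.75 / 6.48 = 0.887.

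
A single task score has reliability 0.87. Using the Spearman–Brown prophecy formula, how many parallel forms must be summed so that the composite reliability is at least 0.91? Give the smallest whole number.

2

k ≥ ρ*(1−ρ₁)/(ρ₁(1−ρ*)) = 0.91·0.13 / (0.87·0.09) = 1.511.
Smallest integer k = 2.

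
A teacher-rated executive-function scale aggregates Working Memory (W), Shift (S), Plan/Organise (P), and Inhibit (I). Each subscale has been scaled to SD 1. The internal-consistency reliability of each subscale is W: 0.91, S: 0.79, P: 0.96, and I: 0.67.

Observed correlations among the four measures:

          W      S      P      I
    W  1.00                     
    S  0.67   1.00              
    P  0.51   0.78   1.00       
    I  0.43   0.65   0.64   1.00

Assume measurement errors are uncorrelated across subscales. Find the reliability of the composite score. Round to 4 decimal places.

0.9410

Var(W+S+P+I) = 4 + 2·[0.67 + 0.51 + 0.43 + 0.78 + 0.65 + 0.64] = 4 + 7.36 = 11.36.
Under uncorrelated errors the observed covariances equal the true-score covariances, so only the own-variance terms attenuate.
True-score variance = [0.91 + 0.79 + 0.96 + 0.67] + 7.36 = 3.33 + 7.36 = 10.69.
Reliability = 10.69 / 11.36 = 0.9410.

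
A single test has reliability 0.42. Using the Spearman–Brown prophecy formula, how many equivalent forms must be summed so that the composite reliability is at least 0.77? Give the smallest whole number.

k ≥ ρ*(1−ρ₁)/(ρ₁(1−ρ*)) = 0.77·0.58 / (0.42·0.23) = 4.623.
Smallest integer k = 5.

5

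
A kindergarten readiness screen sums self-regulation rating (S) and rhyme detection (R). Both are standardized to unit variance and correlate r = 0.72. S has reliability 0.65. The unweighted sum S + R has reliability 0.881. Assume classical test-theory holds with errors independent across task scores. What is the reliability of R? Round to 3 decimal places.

Var(S+R) = 2 + 2·0.72 = 3.440.
True-score variance = ρ_S + ρ_R + 2·0.72, so 0.881 = (0.65 + ρ_R + 1.44) / 3.440.
ρ_R = 0.881·3.440 − 0.65 − 1.44 = 0.941.

0.941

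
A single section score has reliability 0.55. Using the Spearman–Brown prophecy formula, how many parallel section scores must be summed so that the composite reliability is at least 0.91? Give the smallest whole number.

k ≥ ρ*(1−ρ₁)/(ρ₁(1−ρ*)) = 0.91·0.45 / (0.55·0.09) = 8.273.
Smallest integer k = 9.

9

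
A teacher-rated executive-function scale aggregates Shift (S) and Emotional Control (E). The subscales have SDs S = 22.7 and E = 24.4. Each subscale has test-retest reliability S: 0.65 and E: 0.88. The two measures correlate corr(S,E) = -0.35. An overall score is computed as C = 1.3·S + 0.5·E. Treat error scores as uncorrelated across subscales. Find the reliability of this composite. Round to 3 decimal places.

Var(C) = 1.3²·22.7² + 0.5²·24.4² + 2·[0.65·22.7·24.4·(-0.35)] = 1019.68 − 252.015 = 767.665.
With uncorrelated errors the cross-covariances are all true-score covariance, so they carry over unchanged; only the diagonal terms shrink to ρᵢσᵢ².
True-score variance = [1.3²·22.7²·0.65 + 0.5²·24.4²·0.88] − 252.015 = 697.025 − 252.015 = 445.01.
Reliability = 445.01 / 767.665 = 0.580.

0.580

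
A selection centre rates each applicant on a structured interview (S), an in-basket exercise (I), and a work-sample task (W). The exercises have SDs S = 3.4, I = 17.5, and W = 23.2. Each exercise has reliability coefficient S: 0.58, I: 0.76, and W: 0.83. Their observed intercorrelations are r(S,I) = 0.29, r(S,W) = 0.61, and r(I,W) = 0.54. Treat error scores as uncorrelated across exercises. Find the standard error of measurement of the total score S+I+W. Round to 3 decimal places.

13.033

Var(total) = 856.05 + 569.224 = 1425.27.
True-score variance = 686.194 + 569.224 = 1255.42, so reliability = 0.8808.
Error variance = 1425.27 − 1255.42 = 169.856; SEM = √169.856 = 13.033.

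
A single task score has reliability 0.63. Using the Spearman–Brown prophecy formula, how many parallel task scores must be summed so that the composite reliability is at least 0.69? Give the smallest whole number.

2

k ≥ ρ*(1−ρ₁)/(ρ₁(1−ρ*)) = 0.69·0.37 / (0.63·0.31) = 1.307.
Smallest integer k = 2.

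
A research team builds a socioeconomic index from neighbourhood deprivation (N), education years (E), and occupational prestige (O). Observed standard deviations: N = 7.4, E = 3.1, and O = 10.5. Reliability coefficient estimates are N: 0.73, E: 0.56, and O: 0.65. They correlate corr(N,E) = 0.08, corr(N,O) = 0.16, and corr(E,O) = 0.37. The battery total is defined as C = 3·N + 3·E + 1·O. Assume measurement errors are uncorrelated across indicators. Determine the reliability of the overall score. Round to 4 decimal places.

0.7588

Var(C) = 3²·7.4² + 3²·3.1² + 10.5² + 2·[9·7.4·3.1·0.08 + 3·7.4·10.5·0.16 + 3·3.1·10.5·0.37] = 689.58 + 179.887 = 869.467.
Under uncorrelated errors the observed covariances equal the true-score covariances, so only the own-variance terms attenuate.
True-score variance = [3²·7.4²·0.73 + 3²·3.1²·0.56 + 10.5²·0.65] + 179.887 = 479.87 + 179.887 = 659.757.
Reliability = 659.757 / 869.467 = 0.7588.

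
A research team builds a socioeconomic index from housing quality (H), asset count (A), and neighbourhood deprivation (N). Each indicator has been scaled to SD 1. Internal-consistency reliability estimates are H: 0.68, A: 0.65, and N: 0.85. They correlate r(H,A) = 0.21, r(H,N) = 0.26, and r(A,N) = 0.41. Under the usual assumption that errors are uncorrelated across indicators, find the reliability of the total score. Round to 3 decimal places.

0.828

Var(H+A+N) = 3 + 2·[0.21 + 0.26 + 0.41] = 3 + 1.76 = 4.76.
With uncorrelated errors the cross-covariances are all true-score covariance, so they carry over unchanged; only the diagonal terms shrink to ρᵢσᵢ².
True-score variance = [0.68 + 0.65 + 0.85] + 1.76 = 2.18 + 1.76 = 3.94.
Reliability = 3.94 / 4.76 = 0.828.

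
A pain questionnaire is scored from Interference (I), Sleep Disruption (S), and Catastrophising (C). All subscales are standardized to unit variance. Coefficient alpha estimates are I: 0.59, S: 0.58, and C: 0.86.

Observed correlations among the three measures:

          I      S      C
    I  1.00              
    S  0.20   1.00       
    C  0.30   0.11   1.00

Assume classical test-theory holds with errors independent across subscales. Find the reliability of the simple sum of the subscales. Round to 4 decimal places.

0.7701

Var(I+S+C) = 3 + 2·[0.20 + 0.30 + 0.11] = 3 + 1.22 = 4.22.
Under uncorrelated errors the observed covariances equal the true-score covariances, so only the own-variance terms attenuate.
True-score variance = [0.59 + 0.58 + 0.86] + 1.22 = 2.03 + 1.22 = 3.25.
Reliability = 3.25 / 4.22 = 0.7701.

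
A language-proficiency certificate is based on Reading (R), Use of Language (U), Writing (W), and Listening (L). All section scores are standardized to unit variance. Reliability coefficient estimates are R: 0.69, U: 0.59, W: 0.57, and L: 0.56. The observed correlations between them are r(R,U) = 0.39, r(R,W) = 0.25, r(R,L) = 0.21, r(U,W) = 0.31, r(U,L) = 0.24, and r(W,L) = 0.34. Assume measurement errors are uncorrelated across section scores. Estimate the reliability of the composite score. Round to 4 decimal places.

0.7874

Var(R+U+W+L) = 4 + 2·[0.39 + 0.25 + 0.21 + 0.31 + 0.24 + 0.34] = 4 + 3.48 = 7.48.
Under uncorrelated errors the observed covariances equal the true-score covariances, so only the own-variance terms attenuate.
True-score variance = [0.69 + 0.59 + 0.57 + 0.56] + 3.48 = 2.41 + 3.48 = 5.89.
Reliability = 5.89 / 7.48 = 0.7874.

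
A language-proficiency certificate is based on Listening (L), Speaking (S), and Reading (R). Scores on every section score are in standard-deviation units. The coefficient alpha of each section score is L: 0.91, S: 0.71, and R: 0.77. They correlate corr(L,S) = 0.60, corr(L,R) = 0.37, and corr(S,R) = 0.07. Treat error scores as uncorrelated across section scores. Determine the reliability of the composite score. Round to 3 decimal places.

0.880

Var(L+S+R) = 3 + 2·[0.60 + 0.37 + 0.07] = 3 + 2.08 = 5.08.
Under uncorrelated errors the observed covariances equal the true-score covariances, so only the own-variance terms attenuate.
True-score variance = [0.91 + 0.71 + 0.77] + 2.08 = 2.39 + 2.08 = 4.47.
Reliability = 4.47 / 5.08 = 0.880.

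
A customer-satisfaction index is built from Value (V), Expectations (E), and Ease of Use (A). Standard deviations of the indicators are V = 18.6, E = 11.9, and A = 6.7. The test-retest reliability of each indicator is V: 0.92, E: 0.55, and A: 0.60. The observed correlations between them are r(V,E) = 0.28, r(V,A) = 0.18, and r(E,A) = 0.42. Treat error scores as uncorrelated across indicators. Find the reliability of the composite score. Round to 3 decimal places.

Var(V+E+A) = 18.6² + 11.9² + 6.7² + 2·[18.6·11.9·0.28 + 18.6·6.7·0.18 + 11.9·6.7·0.42] = 532.46 + 235.787 = 768.247.
With uncorrelated errors the cross-covariances are all true-score covariance, so they carry over unchanged; only the diagonal terms shrink to ρᵢσᵢ².
True-score variance = [18.6²·0.92 + 11.9²·0.55 + 6.7²·0.60] + 235.787 = 423.103 + 235.787 = 658.889.
Reliability = 658.889 / 768.247 = 0.858.

0.858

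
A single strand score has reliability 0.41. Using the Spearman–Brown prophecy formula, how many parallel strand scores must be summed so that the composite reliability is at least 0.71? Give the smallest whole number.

k ≥ ρ*(1−ρ₁)/(ρ₁(1−ρ*)) = 0.71·0.59 / (0.41·0.29) = 3.523.
Smallest integer k = 4.

4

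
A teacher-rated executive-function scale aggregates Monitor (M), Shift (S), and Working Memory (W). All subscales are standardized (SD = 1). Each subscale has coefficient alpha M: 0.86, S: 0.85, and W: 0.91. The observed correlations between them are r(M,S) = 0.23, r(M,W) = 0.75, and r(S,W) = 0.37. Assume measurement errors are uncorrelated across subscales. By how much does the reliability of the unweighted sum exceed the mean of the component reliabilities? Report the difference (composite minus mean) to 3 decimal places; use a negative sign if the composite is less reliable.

Var(sum) = 3 + 2.7 = 5.7; true-score variance = 2.62 + 2.7 = 5.32; composite reliability = 0.9333.
Mean component reliability = 0.8733.
Difference = 0.9333 − 0.8733 = 0.060.

0.060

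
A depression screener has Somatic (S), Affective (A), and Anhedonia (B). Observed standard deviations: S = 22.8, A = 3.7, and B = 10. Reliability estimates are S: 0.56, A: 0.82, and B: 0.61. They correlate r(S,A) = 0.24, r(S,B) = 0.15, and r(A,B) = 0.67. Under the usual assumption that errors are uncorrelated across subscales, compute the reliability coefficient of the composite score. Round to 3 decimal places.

Var(S+A+B) = 22.8² + 3.7² + 10² + 2·[22.8·3.7·0.24 + 22.8·10·0.15 + 3.7·10·0.67] = 633.53 + 158.473 = 792.003.
With uncorrelated errors the cross-covariances are all true-score covariance, so they carry over unchanged; only the diagonal terms shrink to ρᵢσᵢ².
True-score variance = [22.8²·0.56 + 3.7²·0.82 + 10²·0.61] + 158.473 = 363.336 + 158.473 = 521.809.
Reliability = 521.809 / 792.003 = 0.659.

0.659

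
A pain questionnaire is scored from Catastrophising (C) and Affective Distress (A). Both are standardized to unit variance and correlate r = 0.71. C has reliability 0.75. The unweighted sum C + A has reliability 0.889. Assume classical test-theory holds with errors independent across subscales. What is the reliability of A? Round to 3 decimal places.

Var(C+A) = 2 + 2·0.71 = 3.420.
True-score variance = ρ_C + ρ_A + 2·0.71, so 0.889 = (0.75 + ρ_A + 1.42) / 3.420.
ρ_A = 0.889·3.420 − 0.75 − 1.42 = 0.870.

0.870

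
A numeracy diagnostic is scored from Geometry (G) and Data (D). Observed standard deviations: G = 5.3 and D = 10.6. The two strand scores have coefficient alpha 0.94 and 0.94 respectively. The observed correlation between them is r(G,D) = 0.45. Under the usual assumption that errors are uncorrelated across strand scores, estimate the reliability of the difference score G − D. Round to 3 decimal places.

0.906

Var(G−D) = 5.3² + 10.6² − 2·5.3·10.6·0.45 = 140.45 − 50.562 = 89.888.
Under uncorrelated errors the observed covariances equal the true-score covariances, so only the own-variance terms attenuate.
True-score variance = [5.3²·0.94 + 10.6²·0.94] − 50.562 = 132.023 − 50.562 = 81.461.
Reliability = 81.461 / 89.888 = 0.906.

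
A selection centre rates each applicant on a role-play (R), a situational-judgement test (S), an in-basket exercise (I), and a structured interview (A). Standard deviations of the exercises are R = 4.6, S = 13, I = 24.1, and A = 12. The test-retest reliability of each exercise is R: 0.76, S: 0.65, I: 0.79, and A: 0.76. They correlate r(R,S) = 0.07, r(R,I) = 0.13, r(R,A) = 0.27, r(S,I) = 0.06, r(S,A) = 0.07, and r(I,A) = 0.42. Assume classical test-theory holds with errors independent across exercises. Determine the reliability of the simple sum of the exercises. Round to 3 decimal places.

Var(R+S+I+A) = 4.6² + 13² + 24.1² + 12² + 2·[4.6·13·0.07 + 4.6·24.1·0.13 + 4.6·12·0.27 + 13·24.1·0.06 + 13·12·0.07 + 24.1·12·0.42] = 914.97 + 369.368 = 1284.34.
With uncorrelated errors the cross-covariances are all true-score covariance, so they carry over unchanged; only the diagonal terms shrink to ρᵢσᵢ².
True-score variance = [4.6²·0.76 + 13²·0.65 + 24.1²·0.79 + 12²·0.76] + 369.368 = 694.212 + 369.368 = 1063.58.
Reliability = 1063.58 / 1284.34 = 0.828.

0.828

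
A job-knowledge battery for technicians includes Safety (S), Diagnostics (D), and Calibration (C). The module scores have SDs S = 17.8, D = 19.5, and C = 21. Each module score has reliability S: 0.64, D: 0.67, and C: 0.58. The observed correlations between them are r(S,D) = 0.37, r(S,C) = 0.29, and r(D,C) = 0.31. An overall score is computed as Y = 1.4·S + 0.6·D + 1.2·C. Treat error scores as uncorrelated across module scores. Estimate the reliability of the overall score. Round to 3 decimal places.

Var(Y) = 1.4²·17.8² + 0.6²·19.5² + 1.2²·21² + 2·[0.84·17.8·19.5·0.37 + 1.68·17.8·21·0.29 + 0.72·19.5·21·0.31] = 1392.94 + 762.789 = 2155.73.
Under uncorrelated errors the observed covariances equal the true-score covariances, so only the own-variance terms attenuate.
True-score variance = [1.4²·17.8²·0.64 + 0.6²·19.5²·0.67 + 1.2²·21²·0.58] + 762.789 = 857.484 + 762.789 = 1620.27.
Reliability = 1620.27 / 2155.73 = 0.752.

0.752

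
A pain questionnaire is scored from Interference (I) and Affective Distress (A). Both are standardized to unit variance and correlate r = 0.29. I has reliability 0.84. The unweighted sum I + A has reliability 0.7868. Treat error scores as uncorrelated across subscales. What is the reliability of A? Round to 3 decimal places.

Var(I+A) = 2 + 2·0.29 = 2.580.
True-score variance = ρ_I + ρ_A + 2·0.29, so 0.7868 = (0.84 + ρ_A + 0.58) / 2.580.
ρ_A = 0.7868·2.580 − 0.84 − 0.58 = 0.610.

0.610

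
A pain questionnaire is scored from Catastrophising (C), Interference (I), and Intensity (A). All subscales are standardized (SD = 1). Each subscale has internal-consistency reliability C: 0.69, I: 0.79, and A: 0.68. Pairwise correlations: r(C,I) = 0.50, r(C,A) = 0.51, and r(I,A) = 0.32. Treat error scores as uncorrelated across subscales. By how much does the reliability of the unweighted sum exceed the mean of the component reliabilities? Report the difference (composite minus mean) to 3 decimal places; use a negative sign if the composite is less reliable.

Var(sum) = 3 + 2.66 = 5.66; true-score variance = 2.16 + 2.66 = 4.82; composite reliability = 0.8516.
Mean component reliability = 0.7200.
Difference = 0.8516 − 0.7200 = 0.132.

0.132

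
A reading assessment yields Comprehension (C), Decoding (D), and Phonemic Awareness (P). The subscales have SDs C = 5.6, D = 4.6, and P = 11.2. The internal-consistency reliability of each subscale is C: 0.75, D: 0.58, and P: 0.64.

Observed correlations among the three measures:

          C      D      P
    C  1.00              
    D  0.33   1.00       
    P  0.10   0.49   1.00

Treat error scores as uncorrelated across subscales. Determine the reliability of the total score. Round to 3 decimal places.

0.760

Var(C+D+P) = 5.6² + 4.6² + 11.2² + 2·[5.6·4.6·0.33 + 5.6·11.2·0.10 + 4.6·11.2·0.49] = 177.96 + 80.0352 = 257.995.
Under uncorrelated errors the observed covariances equal the true-score covariances, so only the own-variance terms attenuate.
True-score variance = [5.6²·0.75 + 4.6²·0.58 + 11.2²·0.64] + 80.0352 = 116.074 + 80.0352 = 196.11.
Reliability = 196.11 / 257.995 = 0.760.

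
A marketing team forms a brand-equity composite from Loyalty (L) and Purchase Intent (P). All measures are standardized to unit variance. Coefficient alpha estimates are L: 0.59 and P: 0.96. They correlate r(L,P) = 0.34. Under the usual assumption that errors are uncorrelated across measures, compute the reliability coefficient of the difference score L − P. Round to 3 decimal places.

0.659

Var(L−P) = 1 + 1 − 2·0.34 = 2 − 0.68 = 1.32.
Under uncorrelated errors the observed covariances equal the true-score covariances, so only the own-variance terms attenuate.
True-score variance = [0.59 + 0.96] − 0.68 = 1.55 − 0.68 = 0.87.
Reliability = 0.87 / 1.32 = 0.659.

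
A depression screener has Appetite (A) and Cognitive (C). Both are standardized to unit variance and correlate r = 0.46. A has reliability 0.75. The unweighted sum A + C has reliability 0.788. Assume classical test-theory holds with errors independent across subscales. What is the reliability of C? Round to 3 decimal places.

0.631

Var(A+C) = 2 + 2·0.46 = 2.920.
True-score variance = ρ_A + ρ_C + 2·0.46, so 0.788 = (0.75 + ρ_C + 0.92) / 2.920.
ρ_C = 0.788·2.920 − 0.75 − 0.92 = 0.631.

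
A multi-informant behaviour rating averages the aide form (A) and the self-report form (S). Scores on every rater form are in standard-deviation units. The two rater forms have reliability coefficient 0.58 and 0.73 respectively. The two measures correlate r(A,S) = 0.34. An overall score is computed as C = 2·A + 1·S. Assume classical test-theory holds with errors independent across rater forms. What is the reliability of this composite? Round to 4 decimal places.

0.6934

Var(C) = 2² + 1 + 2·[2·0.34] = 5 + 1.36 = 6.36.
Under uncorrelated errors the observed covariances equal the true-score covariances, so only the own-variance terms attenuate.
True-score variance = [2²·0.58 + 0.73] + 1.36 = 3.05 + 1.36 = 4.41.
Reliability = 4.41 / 6.36 = 0.6934.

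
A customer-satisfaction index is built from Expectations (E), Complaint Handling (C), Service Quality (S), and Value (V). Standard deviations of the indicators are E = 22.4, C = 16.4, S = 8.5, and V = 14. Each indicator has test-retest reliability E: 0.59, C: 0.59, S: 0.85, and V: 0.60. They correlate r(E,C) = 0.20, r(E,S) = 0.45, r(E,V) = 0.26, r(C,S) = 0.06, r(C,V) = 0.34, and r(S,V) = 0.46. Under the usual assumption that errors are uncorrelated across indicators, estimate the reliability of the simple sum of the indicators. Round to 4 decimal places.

Var(E+C+S+V) = 22.4² + 16.4² + 8.5² + 14² + 2·[22.4·16.4·0.20 + 22.4·8.5·0.45 + 22.4·14·0.26 + 16.4·8.5·0.06 + 16.4·14·0.34 + 8.5·14·0.46] = 1038.97 + 763.712 = 1802.68.
With uncorrelated errors the cross-covariances are all true-score covariance, so they carry over unchanged; only the diagonal terms shrink to ρᵢσᵢ².
True-score variance = [22.4²·0.59 + 16.4²·0.59 + 8.5²·0.85 + 14²·0.60] + 763.712 = 633.737 + 763.712 = 1397.45.
Reliability = 1397.45 / 1802.68 = 0.7752.

0.7752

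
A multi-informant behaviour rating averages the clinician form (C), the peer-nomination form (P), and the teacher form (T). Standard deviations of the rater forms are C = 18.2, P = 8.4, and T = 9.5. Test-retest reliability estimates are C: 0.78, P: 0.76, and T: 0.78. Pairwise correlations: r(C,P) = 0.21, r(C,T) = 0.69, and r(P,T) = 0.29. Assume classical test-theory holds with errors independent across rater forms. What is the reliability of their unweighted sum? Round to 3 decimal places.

0.870

Var(C+P+T) = 18.2² + 8.4² + 9.5² + 2·[18.2·8.4·0.21 + 18.2·9.5·0.69 + 8.4·9.5·0.29] = 492.05 + 349.096 = 841.146.
With uncorrelated errors the cross-covariances are all true-score covariance, so they carry over unchanged; only the diagonal terms shrink to ρᵢσᵢ².
True-score variance = [18.2²·0.78 + 8.4²·0.76 + 9.5²·0.78] + 349.096 = 382.388 + 349.096 = 731.483.
Reliability = 731.483 / 841.146 = 0.870.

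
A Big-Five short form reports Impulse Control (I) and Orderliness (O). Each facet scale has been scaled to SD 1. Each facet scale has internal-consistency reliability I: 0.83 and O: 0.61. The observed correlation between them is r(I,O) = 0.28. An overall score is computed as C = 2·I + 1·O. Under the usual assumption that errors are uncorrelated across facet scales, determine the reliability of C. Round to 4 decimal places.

0.8252

Var(C) = 2² + 1 + 2·[2·0.28] = 5 + 1.12 = 6.12.
Under uncorrelated errors the observed covariances equal the true-score covariances, so only the own-variance terms attenuate.
True-score variance = [2²·0.83 + 0.61] + 1.12 = 3.93 + 1.12 = 5.05.
Reliability = 5.05 / 6.12 = 0.8252.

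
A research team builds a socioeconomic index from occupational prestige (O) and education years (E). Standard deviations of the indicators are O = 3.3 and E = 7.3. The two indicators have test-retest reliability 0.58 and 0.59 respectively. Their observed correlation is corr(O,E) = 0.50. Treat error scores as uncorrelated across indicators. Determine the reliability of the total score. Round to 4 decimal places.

Var(O+E) = 3.3² + 7.3² + 2·[3.3·7.3·0.50] = 64.18 + 24.09 = 88.27.
Because errors are independent across components, Cov(Tᵢ,Tⱼ) = Cov(Xᵢ,Xⱼ); the off-diagonal part of the true-score variance is the same as above.
True-score variance = [3.3²·0.58 + 7.3²·0.59] + 24.09 = 37.7573 + 24.09 = 61.8473.
Reliability = 61.8473 / 88.27 = 0.7007.

0.7007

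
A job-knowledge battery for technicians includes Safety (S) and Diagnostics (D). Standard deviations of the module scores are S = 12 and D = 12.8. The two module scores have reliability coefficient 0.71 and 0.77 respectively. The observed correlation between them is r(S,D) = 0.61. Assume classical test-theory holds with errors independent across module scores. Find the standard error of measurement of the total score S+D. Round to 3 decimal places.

Var(total) = 307.84 + 187.392 = 495.232.
True-score variance = 228.397 + 187.392 = 415.789, so reliability = 0.8396.
Error variance = 495.232 − 415.789 = 79.4432; SEM = √79.4432 = 8.913.

8.913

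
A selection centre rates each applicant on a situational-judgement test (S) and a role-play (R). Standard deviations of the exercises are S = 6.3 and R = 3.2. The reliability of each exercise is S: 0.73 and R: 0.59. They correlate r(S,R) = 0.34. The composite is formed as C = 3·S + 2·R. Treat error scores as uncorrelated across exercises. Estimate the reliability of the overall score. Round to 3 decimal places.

0.764

Var(C) = 3²·6.3² + 2²·3.2² + 2·[6·6.3·3.2·0.34] = 398.17 + 82.2528 = 480.423.
Because errors are independent across components, Cov(Tᵢ,Tⱼ) = Cov(Xᵢ,Xⱼ); the off-diagonal part of the true-score variance is the same as above.
True-score variance = [3²·6.3²·0.73 + 2²·3.2²·0.59] + 82.2528 = 284.93 + 82.2528 = 367.183.
Reliability = 367.183 / 480.423 = 0.764.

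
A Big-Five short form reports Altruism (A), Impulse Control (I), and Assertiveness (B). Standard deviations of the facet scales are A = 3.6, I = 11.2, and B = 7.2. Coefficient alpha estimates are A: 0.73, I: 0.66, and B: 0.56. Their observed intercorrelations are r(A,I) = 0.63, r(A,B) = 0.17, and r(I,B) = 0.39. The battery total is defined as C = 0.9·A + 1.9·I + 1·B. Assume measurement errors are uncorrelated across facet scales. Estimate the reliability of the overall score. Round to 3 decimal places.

0.754

Var(C) = 0.9²·3.6² + 1.9²·11.2² + 7.2² + 2·[1.71·3.6·11.2·0.63 + 0.9·3.6·7.2·0.17 + 1.9·11.2·7.2·0.39] = 515.176 + 214.313 = 729.489.
With uncorrelated errors the cross-covariances are all true-score covariance, so they carry over unchanged; only the diagonal terms shrink to ρᵢσᵢ².
True-score variance = [0.9²·3.6²·0.73 + 1.9²·11.2²·0.66 + 7.2²·0.56] + 214.313 = 335.567 + 214.313 = 549.88.
Reliability = 549.88 / 729.489 = 0.754.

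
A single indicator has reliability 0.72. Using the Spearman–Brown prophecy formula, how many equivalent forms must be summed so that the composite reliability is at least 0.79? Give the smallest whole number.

k ≥ ρ*(1−ρ₁)/(ρ₁(1−ρ*)) = 0.79·0.28 / (0.72·0.21) = 1.463.
Smallest integer k = 2.

2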